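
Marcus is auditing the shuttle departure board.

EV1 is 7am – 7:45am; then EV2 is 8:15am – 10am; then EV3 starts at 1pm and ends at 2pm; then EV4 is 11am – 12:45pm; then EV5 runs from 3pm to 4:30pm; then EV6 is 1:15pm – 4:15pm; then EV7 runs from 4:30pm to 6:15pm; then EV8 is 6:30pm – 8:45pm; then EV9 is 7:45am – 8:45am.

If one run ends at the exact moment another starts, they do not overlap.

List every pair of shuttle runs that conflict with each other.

Sorted by start: EV1, EV9, EV2, EV4, EV3, EV6, EV5, EV7, EV8.
EV9 starts exactly when EV1 ends (back-to-back, no overlap), so EV1 has no further overlaps.
EV2 starts before EV9 ends → EV9 and EV2 overlap.
EV4 starts after EV9 ends, so EV9 has no further overlaps.
EV4 starts after EV2 ends, so EV2 has no further overlaps.
EV3 starts after EV4 ends, so EV4 has no further overlaps.
EV6 starts before EV3 ends → EV3 and EV6 overlap.
EV5 starts after EV3 ends, so EV3 has no further overlaps.
EV5 starts before EV6 ends → EV6 and EV5 overlap.
EV7 starts after EV6 ends, so EV6 has no further overlaps.
EV7 starts exactly when EV5 ends (back-to-back, no overlap), so EV5 has no further overlaps.
EV8 starts after EV7 ends.

EV2 & EV9, EV3 & EV6, EV5 & EV6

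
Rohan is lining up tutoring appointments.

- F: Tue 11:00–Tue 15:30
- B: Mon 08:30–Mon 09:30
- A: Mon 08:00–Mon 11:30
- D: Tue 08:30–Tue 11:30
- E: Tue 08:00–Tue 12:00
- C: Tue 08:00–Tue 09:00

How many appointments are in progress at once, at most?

Walk through starts and ends in time order (an end at T is processed before a start at T):
Mon 08:00 start A → 1
Mon 08:30 start B → 2
Mon 09:30 end B → 1
Mon 11:30 end A → 0
Tue 08:00 start C → 1
Tue 08:00 start E → 2
Tue 08:30 start D → 3
Tue 09:00 end C → 2
Tue 11:00 start F → 3
Tue 11:30 end D → 2
Tue 12:00 end E → 1
Tue 15:30 end F → 0
Peak is 3, at Tue 08:30 (C, D, E).

3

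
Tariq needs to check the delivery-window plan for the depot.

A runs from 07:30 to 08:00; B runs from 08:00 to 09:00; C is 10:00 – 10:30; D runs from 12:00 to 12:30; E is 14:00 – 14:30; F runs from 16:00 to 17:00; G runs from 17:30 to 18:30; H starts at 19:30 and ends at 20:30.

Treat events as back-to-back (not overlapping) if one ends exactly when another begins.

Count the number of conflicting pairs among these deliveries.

Check each pair: they overlap iff neither finishes before the other starts.
Sorted by start: A, B, C, D, E, F, G, H.
B starts exactly when A ends (back-to-back, no overlap) — done with A.
C starts after B ends — done with B.
D starts after C ends — done with C.
E starts after D ends — done with D.
F starts after E ends — done with E.
G starts after F ends — done with F.
H starts after G ends.
No pair overlaps.

0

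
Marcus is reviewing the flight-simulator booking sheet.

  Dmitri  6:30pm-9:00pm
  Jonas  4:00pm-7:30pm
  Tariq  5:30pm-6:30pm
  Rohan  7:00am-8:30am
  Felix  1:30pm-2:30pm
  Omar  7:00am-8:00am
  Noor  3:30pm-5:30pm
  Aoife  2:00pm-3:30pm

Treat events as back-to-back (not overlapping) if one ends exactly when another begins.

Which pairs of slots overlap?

Two intervals overlap when each starts before the other ends.
Sorted by start: Rohan, Omar, Felix, Aoife, Noor, Jonas, Tariq, Dmitri.
Omar starts before Rohan ends → Rohan and Omar overlap.
Felix starts after Rohan ends, so Rohan has no further overlaps.
Felix starts after Omar ends, so Omar has no further overlaps.
Aoife starts before Felix ends → Felix and Aoife overlap.
Noor starts after Felix ends, so Felix has no further overlaps.
Noor starts exactly when Aoife ends (back-to-back, no overlap), so Aoife has no further overlaps.
Jonas starts before Noor ends → Noor and Jonas overlap.
Tariq starts exactly when Noor ends (back-to-back, no overlap), so Noor has no further overlaps.
Tariq starts before Jonas ends → Jonas and Tariq overlap.
Dmitri starts before Jonas ends → Jonas and Dmitri overlap.
Dmitri starts exactly when Tariq ends (back-to-back, no overlap).

Aoife & Felix, Dmitri & Jonas, Jonas & Noor, Jonas & Tariq, Omar & Rohan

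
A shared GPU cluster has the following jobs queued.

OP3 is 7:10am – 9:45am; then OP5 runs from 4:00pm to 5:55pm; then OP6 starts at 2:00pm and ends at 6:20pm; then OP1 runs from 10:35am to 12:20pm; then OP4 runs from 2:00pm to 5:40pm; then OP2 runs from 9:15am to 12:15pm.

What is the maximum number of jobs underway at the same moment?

Sweep the timeline, counting +1 at each start and −1 at each end (ends before starts at a tie):
7:10am start OP3 → 1
9:15am start OP2 → 2
9:45am end OP3 → 1
10:35am start OP1 → 2
12:15pm end OP2 → 1
12:20pm end OP1 → 0
2:00pm start OP4 → 1
2:00pm start OP6 → 2
4:00pm start OP5 → 3
5:40pm end OP4 → 2
5:55pm end OP5 → 1
6:20pm end OP6 → 0
Peak is 3, at 4:00pm (OP4, OP5, OP6).

3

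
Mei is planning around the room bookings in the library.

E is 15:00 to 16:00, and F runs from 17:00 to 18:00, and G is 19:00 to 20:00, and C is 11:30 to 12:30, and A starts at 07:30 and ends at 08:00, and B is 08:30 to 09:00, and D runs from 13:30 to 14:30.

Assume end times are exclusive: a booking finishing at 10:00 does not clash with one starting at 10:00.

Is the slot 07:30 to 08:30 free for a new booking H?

A: starts 07:30 before H ends 08:30, and ends 08:00 after H starts 07:30 → overlap.
B: starts 08:30 at or after H ends 08:30 → clear.
C: starts 11:30 at or after H ends 08:30 → clear.
D: starts 13:30 at or after H ends 08:30 → clear.
E: starts 15:00 at or after H ends 08:30 → clear.
F: starts 17:00 at or after H ends 08:30 → clear.
G: starts 19:00 at or after H ends 08:30 → clear.
H overlaps A.

No — it overlaps A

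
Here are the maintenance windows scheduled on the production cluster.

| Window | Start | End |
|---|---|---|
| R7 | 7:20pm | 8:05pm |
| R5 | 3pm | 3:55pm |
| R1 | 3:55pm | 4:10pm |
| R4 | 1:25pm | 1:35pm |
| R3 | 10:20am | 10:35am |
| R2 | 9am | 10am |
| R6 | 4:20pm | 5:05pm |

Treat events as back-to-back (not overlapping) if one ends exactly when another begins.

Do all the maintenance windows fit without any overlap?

Check each pair: they overlap iff neither finishes before the other starts.
Sorted by start: R2, R3, R4, R5, R1, R6, R7.
R3 starts after R2 ends, so nothing later overlaps R2 either.
R4 starts after R3 ends, so nothing later overlaps R3 either.
R5 starts after R4 ends, so nothing later overlaps R4 either.
R1 starts exactly when R5 ends (back-to-back, no overlap), so nothing later overlaps R5 either.
R6 starts after R1 ends, so nothing later overlaps R1 either.
R7 starts after R6 ends.
Every pair is clear; the schedule has no overlaps.

Yes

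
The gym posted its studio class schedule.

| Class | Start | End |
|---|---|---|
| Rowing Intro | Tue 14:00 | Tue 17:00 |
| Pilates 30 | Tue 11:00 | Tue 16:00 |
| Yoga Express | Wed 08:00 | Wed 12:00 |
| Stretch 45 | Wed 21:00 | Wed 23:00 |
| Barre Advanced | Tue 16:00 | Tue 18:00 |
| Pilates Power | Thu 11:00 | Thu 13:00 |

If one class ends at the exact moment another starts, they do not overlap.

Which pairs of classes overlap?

Barre Advanced & Rowing Intro, Pilates 30 & Rowing Intro

Sorted by start: Pilates 30, Rowing Intro, Barre Advanced, Yoga Express, Stretch 45, Pilates Power.
Rowing Intro starts before Pilates 30 ends → Pilates 30 and Rowing Intro overlap.
Barre Advanced starts exactly when Pilates 30 ends (back-to-back, no overlap) — done with Pilates 30.
Barre Advanced starts before Rowing Intro ends → Rowing Intro and Barre Advanced overlap.
Yoga Express starts after Rowing Intro ends — done with Rowing Intro.
Yoga Express starts after Barre Advanced ends — done with Barre Advanced.
Stretch 45 starts after Yoga Express ends — done with Yoga Express.
Pilates Power starts after Stretch 45 ends.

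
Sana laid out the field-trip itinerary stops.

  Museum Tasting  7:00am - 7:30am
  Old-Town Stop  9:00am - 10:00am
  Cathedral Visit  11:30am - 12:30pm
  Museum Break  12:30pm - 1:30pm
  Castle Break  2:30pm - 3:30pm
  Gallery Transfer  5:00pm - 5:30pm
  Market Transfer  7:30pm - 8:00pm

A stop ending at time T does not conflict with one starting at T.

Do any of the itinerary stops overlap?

Sorted by start: Museum Tasting, Old-Town Stop, Cathedral Visit, Museum Break, Castle Break, Gallery Transfer, Market Transfer.
Old-Town Stop starts after Museum Tasting ends; Museum Tasting is clear from here.
Cathedral Visit starts after Old-Town Stop ends; Old-Town Stop is clear from here.
Museum Break starts exactly when Cathedral Visit ends (back-to-back, no overlap); Cathedral Visit is clear from here.
Castle Break starts after Museum Break ends; Museum Break is clear from here.
Gallery Transfer starts after Castle Break ends; Castle Break is clear from here.
Market Transfer starts after Gallery Transfer ends.
Every pair is clear; the schedule has no overlaps.

No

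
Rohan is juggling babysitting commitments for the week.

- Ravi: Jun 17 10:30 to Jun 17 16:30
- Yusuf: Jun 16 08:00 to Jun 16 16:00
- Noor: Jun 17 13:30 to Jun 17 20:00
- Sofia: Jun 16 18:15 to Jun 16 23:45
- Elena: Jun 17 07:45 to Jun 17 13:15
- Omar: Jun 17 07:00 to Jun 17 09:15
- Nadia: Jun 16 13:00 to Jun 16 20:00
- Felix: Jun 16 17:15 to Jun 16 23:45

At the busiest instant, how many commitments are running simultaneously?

Walk through starts and ends in time order (an end at T is processed before a start at T):
Jun 16 08:00 start Yusuf → 1
Jun 16 13:00 start Nadia → 2
Jun 16 16:00 end Yusuf → 1
Jun 16 17:15 start Felix → 2
Jun 16 18:15 start Sofia → 3
Jun 16 20:00 end Nadia → 2
Jun 16 23:45 end Felix → 1
Jun 16 23:45 end Sofia → 0
Jun 17 07:00 start Omar → 1
Jun 17 07:45 start Elena → 2
Jun 17 09:15 end Omar → 1
Jun 17 10:30 start Ravi → 2
Jun 17 13:15 end Elena → 1
Jun 17 13:30 start Noor → 2
Jun 17 16:30 end Ravi → 1
Jun 17 20:00 end Noor → 0
Peak is 3, at Jun 16 18:15 (Felix, Nadia, Sofia).

3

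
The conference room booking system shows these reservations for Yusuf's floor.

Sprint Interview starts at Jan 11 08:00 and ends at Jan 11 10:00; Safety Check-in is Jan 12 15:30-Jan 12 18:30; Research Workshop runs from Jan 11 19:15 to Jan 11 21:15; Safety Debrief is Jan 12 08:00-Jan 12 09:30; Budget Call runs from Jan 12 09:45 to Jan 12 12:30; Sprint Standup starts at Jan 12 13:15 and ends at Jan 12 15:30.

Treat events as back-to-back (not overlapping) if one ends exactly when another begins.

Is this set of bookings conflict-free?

Two intervals overlap when each starts before the other ends.
Sorted by start: Sprint Interview, Research Workshop, Safety Debrief, Budget Call, Sprint Standup, Safety Check-in.
Research Workshop starts after Sprint Interview ends, so nothing later overlaps Sprint Interview either.
Safety Debrief starts after Research Workshop ends, so nothing later overlaps Research Workshop either.
Budget Call starts after Safety Debrief ends, so nothing later overlaps Safety Debrief either.
Sprint Standup starts after Budget Call ends, so nothing later overlaps Budget Call either.
Safety Check-in starts exactly when Sprint Standup ends (back-to-back, no overlap).
Every pair is clear; the schedule has no overlaps.

Yes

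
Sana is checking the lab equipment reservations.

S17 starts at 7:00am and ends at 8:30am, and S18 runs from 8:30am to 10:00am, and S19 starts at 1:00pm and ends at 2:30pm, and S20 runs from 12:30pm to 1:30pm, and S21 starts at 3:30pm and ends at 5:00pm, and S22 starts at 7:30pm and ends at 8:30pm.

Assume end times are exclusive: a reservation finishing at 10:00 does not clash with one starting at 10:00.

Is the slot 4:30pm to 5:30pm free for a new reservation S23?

No — it overlaps S21

S17: ends 8:30am at or before S23 starts 4:30pm → clear.
S18: ends 10:00am at or before S23 starts 4:30pm → clear.
S20: ends 1:30pm at or before S23 starts 4:30pm → clear.
S19: ends 2:30pm at or before S23 starts 4:30pm → clear.
S21: starts 3:30pm before S23 ends 5:30pm, and ends 5:00pm after S23 starts 4:30pm → overlap.
S22: starts 7:30pm at or after S23 ends 5:30pm → clear.
S23 overlaps S21.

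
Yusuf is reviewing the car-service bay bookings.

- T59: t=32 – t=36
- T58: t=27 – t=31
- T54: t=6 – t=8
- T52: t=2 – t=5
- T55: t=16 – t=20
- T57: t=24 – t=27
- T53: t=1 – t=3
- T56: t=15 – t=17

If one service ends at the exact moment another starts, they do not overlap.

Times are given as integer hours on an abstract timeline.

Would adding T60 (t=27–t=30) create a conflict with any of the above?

T53: ends t=3 at or before T60 starts t=27 → clear.
T52: ends t=5 at or before T60 starts t=27 → clear.
T54: ends t=8 at or before T60 starts t=27 → clear.
T56: ends t=17 at or before T60 starts t=27 → clear.
T55: ends t=20 at or before T60 starts t=27 → clear.
T57: ends t=27 at or before T60 starts t=27 → clear.
T58: starts t=27 before T60 ends t=30, and ends t=31 after T60 starts t=27 → overlap.
T59: starts t=32 at or after T60 ends t=30 → clear.
T60 overlaps T58.

Yes — it overlaps T58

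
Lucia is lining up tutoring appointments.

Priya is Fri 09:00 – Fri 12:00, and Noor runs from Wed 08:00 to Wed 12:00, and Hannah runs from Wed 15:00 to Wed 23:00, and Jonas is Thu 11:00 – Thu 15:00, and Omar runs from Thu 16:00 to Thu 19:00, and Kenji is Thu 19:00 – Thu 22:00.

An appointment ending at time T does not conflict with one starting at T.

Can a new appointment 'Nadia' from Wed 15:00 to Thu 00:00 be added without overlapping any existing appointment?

No — it overlaps Hannah

Noor: ends Wed 12:00 at or before Nadia starts Wed 15:00 → clear.
Hannah: starts Wed 15:00 before Nadia ends Thu 00:00, and ends Wed 23:00 after Nadia starts Wed 15:00 → overlap.
Jonas: starts Thu 11:00 at or after Nadia ends Thu 00:00 → clear.
Omar: starts Thu 16:00 at or after Nadia ends Thu 00:00 → clear.
Kenji: starts Thu 19:00 at or after Nadia ends Thu 00:00 → clear.
Priya: starts Fri 09:00 at or after Nadia ends Thu 00:00 → clear.
Nadia overlaps Hannah.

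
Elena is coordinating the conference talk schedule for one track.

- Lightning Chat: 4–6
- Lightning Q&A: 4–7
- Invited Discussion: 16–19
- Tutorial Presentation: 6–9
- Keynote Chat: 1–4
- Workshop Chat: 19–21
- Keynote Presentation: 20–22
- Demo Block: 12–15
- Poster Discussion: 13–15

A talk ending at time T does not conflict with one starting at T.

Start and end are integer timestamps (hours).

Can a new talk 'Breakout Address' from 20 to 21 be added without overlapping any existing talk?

Keynote Chat: ends 4 at or before Breakout Address starts 20 → clear.
Lightning Chat: ends 6 at or before Breakout Address starts 20 → clear.
Lightning Q&A: ends 7 at or before Breakout Address starts 20 → clear.
Tutorial Presentation: ends 9 at or before Breakout Address starts 20 → clear.
Demo Block: ends 15 at or before Breakout Address starts 20 → clear.
Poster Discussion: ends 15 at or before Breakout Address starts 20 → clear.
Invited Discussion: ends 19 at or before Breakout Address starts 20 → clear.
Workshop Chat: starts 19 before Breakout Address ends 21, and ends 21 after Breakout Address starts 20 → overlap.
Keynote Presentation: starts 20 before Breakout Address ends 21, and ends 22 after Breakout Address starts 20 → overlap.
Breakout Address overlaps Workshop Chat, Keynote Presentation.

No — it overlaps Keynote Presentation, Workshop Chat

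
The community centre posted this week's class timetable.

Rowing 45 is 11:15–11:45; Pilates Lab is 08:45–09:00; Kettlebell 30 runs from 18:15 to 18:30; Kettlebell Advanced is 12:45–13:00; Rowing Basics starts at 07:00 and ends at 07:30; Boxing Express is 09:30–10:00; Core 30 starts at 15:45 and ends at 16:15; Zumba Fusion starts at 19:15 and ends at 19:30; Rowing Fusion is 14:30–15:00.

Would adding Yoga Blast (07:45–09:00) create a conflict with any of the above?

Yes — it overlaps Pilates Lab

Rowing Basics: ends 07:30 at or before Yoga Blast starts 07:45 → clear.
Pilates Lab: starts 08:45 before Yoga Blast ends 09:00, and ends 09:00 after Yoga Blast starts 07:45 → overlap.
Boxing Express: starts 09:30 at or after Yoga Blast ends 09:00 → clear.
Rowing 45: starts 11:15 at or after Yoga Blast ends 09:00 → clear.
Kettlebell Advanced: starts 12:45 at or after Yoga Blast ends 09:00 → clear.
Rowing Fusion: starts 14:30 at or after Yoga Blast ends 09:00 → clear.
Core 30: starts 15:45 at or after Yoga Blast ends 09:00 → clear.
Kettlebell 30: starts 18:15 at or after Yoga Blast ends 09:00 → clear.
Zumba Fusion: starts 19:15 at or after Yoga Blast ends 09:00 → clear.
Yoga Blast overlaps Pilates Lab.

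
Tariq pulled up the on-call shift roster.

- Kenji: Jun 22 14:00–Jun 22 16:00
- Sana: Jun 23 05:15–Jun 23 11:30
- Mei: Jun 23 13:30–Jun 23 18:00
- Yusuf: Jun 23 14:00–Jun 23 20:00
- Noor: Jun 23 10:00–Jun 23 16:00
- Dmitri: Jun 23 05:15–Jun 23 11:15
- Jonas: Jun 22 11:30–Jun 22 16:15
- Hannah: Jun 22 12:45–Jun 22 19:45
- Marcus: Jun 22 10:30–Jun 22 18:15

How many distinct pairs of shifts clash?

Sorted by start: Marcus, Jonas, Hannah, Kenji, Dmitri, Sana, Noor, Mei, Yusuf.
Jonas starts before Marcus ends → Marcus and Jonas overlap.
Hannah starts before Marcus ends → Marcus and Hannah overlap.
Kenji starts before Marcus ends → Marcus and Kenji overlap.
Dmitri starts after Marcus ends — done with Marcus.
Hannah starts before Jonas ends → Jonas and Hannah overlap.
Kenji starts before Jonas ends → Jonas and Kenji overlap.
Dmitri starts after Jonas ends — done with Jonas.
Kenji starts before Hannah ends → Hannah and Kenji overlap.
Dmitri starts after Hannah ends — done with Hannah.
Dmitri starts after Kenji ends — done with Kenji.
Sana starts before Dmitri ends → Dmitri and Sana overlap.
Noor starts before Dmitri ends → Dmitri and Noor overlap.
Mei starts after Dmitri ends — done with Dmitri.
Noor starts before Sana ends → Sana and Noor overlap.
Mei starts after Sana ends — done with Sana.
Mei starts before Noor ends → Noor and Mei overlap.
Yusuf starts before Noor ends → Noor and Yusuf overlap.
Yusuf starts before Mei ends → Mei and Yusuf overlap.
Overlapping pairs: Dmitri & Noor, Dmitri & Sana, Hannah & Jonas, Hannah & Kenji, Hannah & Marcus, Jonas & Kenji, Jonas & Marcus, Kenji & Marcus, Mei & Noor, Mei & Yusuf, Noor & Sana, Noor & Yusuf — 12 in total.

12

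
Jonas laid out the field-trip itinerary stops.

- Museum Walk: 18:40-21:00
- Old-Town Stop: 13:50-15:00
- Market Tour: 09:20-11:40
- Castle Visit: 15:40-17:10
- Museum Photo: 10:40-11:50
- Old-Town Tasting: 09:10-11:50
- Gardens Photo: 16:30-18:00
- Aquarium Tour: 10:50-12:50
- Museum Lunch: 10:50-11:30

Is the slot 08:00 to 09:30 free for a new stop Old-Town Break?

No — it overlaps Market Tour, Old-Town Tasting

Old-Town Tasting: starts 09:10 before Old-Town Break ends 09:30, and ends 11:50 after Old-Town Break starts 08:00 → overlap.
Market Tour: starts 09:20 before Old-Town Break ends 09:30, and ends 11:40 after Old-Town Break starts 08:00 → overlap.
Museum Photo: starts 10:40 at or after Old-Town Break ends 09:30 → clear.
Museum Lunch: starts 10:50 at or after Old-Town Break ends 09:30 → clear.
Aquarium Tour: starts 10:50 at or after Old-Town Break ends 09:30 → clear.
Old-Town Stop: starts 13:50 at or after Old-Town Break ends 09:30 → clear.
Castle Visit: starts 15:40 at or after Old-Town Break ends 09:30 → clear.
Gardens Photo: starts 16:30 at or after Old-Town Break ends 09:30 → clear.
Museum Walk: starts 18:40 at or after Old-Town Break ends 09:30 → clear.
Old-Town Break overlaps Old-Town Tasting, Market Tour.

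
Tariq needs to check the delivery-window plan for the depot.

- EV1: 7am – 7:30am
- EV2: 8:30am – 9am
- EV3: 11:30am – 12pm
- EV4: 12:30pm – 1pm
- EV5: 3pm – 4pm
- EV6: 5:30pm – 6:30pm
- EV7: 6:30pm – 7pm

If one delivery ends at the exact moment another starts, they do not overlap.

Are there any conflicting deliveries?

No

Sorted by start: EV1, EV2, EV3, EV4, EV5, EV6, EV7.
EV2 starts after EV1 ends; EV1 is clear from here.
EV3 starts after EV2 ends; EV2 is clear from here.
EV4 starts after EV3 ends; EV3 is clear from here.
EV5 starts after EV4 ends; EV4 is clear from here.
EV6 starts after EV5 ends; EV5 is clear from here.
EV7 starts exactly when EV6 ends (back-to-back, no overlap).
Every pair is clear; the schedule has no overlaps.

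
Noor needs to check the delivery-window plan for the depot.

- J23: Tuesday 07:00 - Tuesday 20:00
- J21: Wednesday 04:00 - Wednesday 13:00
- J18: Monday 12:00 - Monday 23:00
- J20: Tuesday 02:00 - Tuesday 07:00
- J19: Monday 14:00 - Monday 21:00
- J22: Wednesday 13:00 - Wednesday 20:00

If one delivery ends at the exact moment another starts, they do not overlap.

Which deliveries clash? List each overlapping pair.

J18 & J19

Sorted by start: J18, J19, J20, J23, J21, J22.
J19 starts before J18 ends → J18 and J19 overlap.
J20 starts after J18 ends, so J18 has no further overlaps.
J20 starts after J19 ends, so J19 has no further overlaps.
J23 starts exactly when J20 ends (back-to-back, no overlap), so J20 has no further overlaps.
J21 starts after J23 ends, so J23 has no further overlaps.
J22 starts exactly when J21 ends (back-to-back, no overlap).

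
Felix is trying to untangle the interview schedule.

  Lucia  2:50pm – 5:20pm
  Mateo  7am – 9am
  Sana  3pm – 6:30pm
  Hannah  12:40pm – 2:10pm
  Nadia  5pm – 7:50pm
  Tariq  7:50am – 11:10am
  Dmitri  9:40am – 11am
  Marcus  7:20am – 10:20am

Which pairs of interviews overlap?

Sorted by start: Mateo, Marcus, Tariq, Dmitri, Hannah, Lucia, Sana, Nadia.
Marcus starts before Mateo ends → Mateo and Marcus overlap.
Tariq starts before Mateo ends → Mateo and Tariq overlap.
Dmitri starts after Mateo ends, so nothing later overlaps Mateo either.
Tariq starts before Marcus ends → Marcus and Tariq overlap.
Dmitri starts before Marcus ends → Marcus and Dmitri overlap.
Hannah starts after Marcus ends, so nothing later overlaps Marcus either.
Dmitri starts before Tariq ends → Tariq and Dmitri overlap.
Hannah starts after Tariq ends, so nothing later overlaps Tariq either.
Hannah starts after Dmitri ends, so nothing later overlaps Dmitri either.
Lucia starts after Hannah ends, so nothing later overlaps Hannah either.
Sana starts before Lucia ends → Lucia and Sana overlap.
Nadia starts before Lucia ends → Lucia and Nadia overlap.
Nadia starts before Sana ends → Sana and Nadia overlap.

Dmitri & Marcus, Dmitri & Tariq, Lucia & Nadia, Lucia & Sana, Marcus & Mateo, Marcus & Tariq, Mateo & Tariq, Nadia & Sana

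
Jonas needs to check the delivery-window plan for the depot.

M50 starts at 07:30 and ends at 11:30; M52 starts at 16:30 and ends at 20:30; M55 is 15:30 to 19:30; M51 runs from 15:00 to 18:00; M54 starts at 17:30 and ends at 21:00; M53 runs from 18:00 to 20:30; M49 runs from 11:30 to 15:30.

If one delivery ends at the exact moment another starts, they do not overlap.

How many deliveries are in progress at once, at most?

4

Sweep the timeline, counting +1 at each start and −1 at each end (ends before starts at a tie):
07:30 start M50 → 1
11:30 end M50 → 0
11:30 start M49 → 1
15:00 start M51 → 2
15:30 end M49 → 1
15:30 start M55 → 2
16:30 start M52 → 3
17:30 start M54 → 4
18:00 end M51 → 3
18:00 start M53 → 4
19:30 end M55 → 3
20:30 end M52 → 2
20:30 end M53 → 1
21:00 end M54 → 0
Peak is 4, at 17:30 (M51, M52, M54, M55).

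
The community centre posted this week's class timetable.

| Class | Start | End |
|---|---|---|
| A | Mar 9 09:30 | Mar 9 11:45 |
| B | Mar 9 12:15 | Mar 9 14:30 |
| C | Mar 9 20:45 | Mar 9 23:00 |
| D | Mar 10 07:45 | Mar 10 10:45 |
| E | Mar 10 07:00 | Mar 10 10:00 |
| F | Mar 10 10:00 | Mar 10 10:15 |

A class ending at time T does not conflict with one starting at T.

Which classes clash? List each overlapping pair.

Sorted by start: A, B, C, E, D, F.
B starts after A ends, so A has no further overlaps.
C starts after B ends, so B has no further overlaps.
E starts after C ends, so C has no further overlaps.
D starts before E ends → E and D overlap.
F starts exactly when E ends (back-to-back, no overlap).
F starts before D ends → D and F overlap.

D & E, D & F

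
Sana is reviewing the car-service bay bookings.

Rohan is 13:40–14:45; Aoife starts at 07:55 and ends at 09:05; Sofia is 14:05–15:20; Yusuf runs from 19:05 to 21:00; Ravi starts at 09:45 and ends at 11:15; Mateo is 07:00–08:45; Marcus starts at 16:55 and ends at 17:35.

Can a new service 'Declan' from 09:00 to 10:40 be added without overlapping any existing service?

Mateo: ends 08:45 at or before Declan starts 09:00 → clear.
Aoife: starts 07:55 before Declan ends 10:40, and ends 09:05 after Declan starts 09:00 → overlap.
Ravi: starts 09:45 before Declan ends 10:40, and ends 11:15 after Declan starts 09:00 → overlap.
Rohan: starts 13:40 at or after Declan ends 10:40 → clear.
Sofia: starts 14:05 at or after Declan ends 10:40 → clear.
Marcus: starts 16:55 at or after Declan ends 10:40 → clear.
Yusuf: starts 19:05 at or after Declan ends 10:40 → clear.
Declan overlaps Aoife, Ravi.

No — it overlaps Aoife, Ravi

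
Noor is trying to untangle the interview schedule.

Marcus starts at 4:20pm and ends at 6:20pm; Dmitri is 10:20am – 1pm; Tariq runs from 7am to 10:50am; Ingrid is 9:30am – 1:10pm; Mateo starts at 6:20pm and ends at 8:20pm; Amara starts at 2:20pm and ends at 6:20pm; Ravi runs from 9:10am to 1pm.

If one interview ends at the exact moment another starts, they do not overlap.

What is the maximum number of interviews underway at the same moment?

4

Walk through starts and ends in time order (an end at T is processed before a start at T):
7am start Tariq → 1
9:10am start Ravi → 2
9:30am start Ingrid → 3
10:20am start Dmitri → 4
10:50am end Tariq → 3
1pm end Dmitri → 2
1pm end Ravi → 1
1:10pm end Ingrid → 0
2:20pm start Amara → 1
4:20pm start Marcus → 2
6:20pm end Amara → 1
6:20pm end Marcus → 0
6:20pm start Mateo → 1
8:20pm end Mateo → 0
Peak is 4, at 10:20am (Dmitri, Ingrid, Ravi, Tariq).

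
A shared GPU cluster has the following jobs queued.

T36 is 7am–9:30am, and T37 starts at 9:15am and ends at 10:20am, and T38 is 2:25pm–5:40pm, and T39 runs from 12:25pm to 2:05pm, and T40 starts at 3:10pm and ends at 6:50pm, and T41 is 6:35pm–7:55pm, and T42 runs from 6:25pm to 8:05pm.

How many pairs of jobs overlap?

Sorted by start: T36, T37, T39, T38, T40, T42, T41.
T37 starts before T36 ends → T36 and T37 overlap.
T39 starts after T36 ends, so T36 has no further overlaps.
T39 starts after T37 ends, so T37 has no further overlaps.
T38 starts after T39 ends, so T39 has no further overlaps.
T40 starts before T38 ends → T38 and T40 overlap.
T42 starts after T38 ends, so T38 has no further overlaps.
T42 starts before T40 ends → T40 and T42 overlap.
T41 starts before T40 ends → T40 and T41 overlap.
T41 starts before T42 ends → T42 and T41 overlap.
Overlapping pairs: T36 & T37, T38 & T40, T40 & T41, T40 & T42, T41 & T42 — 5 in total.

5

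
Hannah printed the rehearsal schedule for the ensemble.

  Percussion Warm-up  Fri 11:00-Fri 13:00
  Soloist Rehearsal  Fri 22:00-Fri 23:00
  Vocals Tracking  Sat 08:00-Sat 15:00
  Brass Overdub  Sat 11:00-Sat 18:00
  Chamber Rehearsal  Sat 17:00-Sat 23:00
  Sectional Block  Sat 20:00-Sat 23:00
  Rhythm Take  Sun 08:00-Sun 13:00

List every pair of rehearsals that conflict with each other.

Brass Overdub & Chamber Rehearsal, Brass Overdub & Vocals Tracking, Chamber Rehearsal & Sectional Block

Sorted by start: Percussion Warm-up, Soloist Rehearsal, Vocals Tracking, Brass Overdub, Chamber Rehearsal, Sectional Block, Rhythm Take.
Soloist Rehearsal starts after Percussion Warm-up ends; Percussion Warm-up is clear from here.
Vocals Tracking starts after Soloist Rehearsal ends; Soloist Rehearsal is clear from here.
Brass Overdub starts before Vocals Tracking ends → Vocals Tracking and Brass Overdub overlap.
Chamber Rehearsal starts after Vocals Tracking ends; Vocals Tracking is clear from here.
Chamber Rehearsal starts before Brass Overdub ends → Brass Overdub and Chamber Rehearsal overlap.
Sectional Block starts after Brass Overdub ends; Brass Overdub is clear from here.
Sectional Block starts before Chamber Rehearsal ends → Chamber Rehearsal and Sectional Block overlap.
Rhythm Take starts after Chamber Rehearsal ends.
Rhythm Take starts after Sectional Block ends.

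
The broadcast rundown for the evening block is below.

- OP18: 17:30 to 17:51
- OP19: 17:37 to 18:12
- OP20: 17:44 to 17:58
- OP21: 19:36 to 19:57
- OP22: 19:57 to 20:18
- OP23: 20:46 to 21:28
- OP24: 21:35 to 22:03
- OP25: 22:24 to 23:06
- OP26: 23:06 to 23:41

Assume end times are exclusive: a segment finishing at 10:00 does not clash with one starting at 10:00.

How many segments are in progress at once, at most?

Sort all start/end points and keep a running count:
17:30 start OP18 → 1
17:37 start OP19 → 2
17:44 start OP20 → 3
17:51 end OP18 → 2
17:58 end OP20 → 1
18:12 end OP19 → 0
19:36 start OP21 → 1
19:57 end OP21 → 0
19:57 start OP22 → 1
20:18 end OP22 → 0
20:46 start OP23 → 1
21:28 end OP23 → 0
21:35 start OP24 → 1
22:03 end OP24 → 0
22:24 start OP25 → 1
23:06 end OP25 → 0
23:06 start OP26 → 1
23:41 end OP26 → 0
Peak is 3, at 17:44 (OP18, OP19, OP20).

3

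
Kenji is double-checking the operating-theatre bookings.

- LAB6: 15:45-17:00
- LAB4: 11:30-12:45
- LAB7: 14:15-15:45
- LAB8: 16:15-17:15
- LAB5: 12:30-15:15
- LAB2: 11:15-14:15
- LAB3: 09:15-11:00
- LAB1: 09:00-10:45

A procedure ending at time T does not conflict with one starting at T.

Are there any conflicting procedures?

Sorted by start: LAB1, LAB3, LAB2, LAB4, LAB5, LAB7, LAB6, LAB8.
LAB3 starts before LAB1 ends → LAB1 and LAB3 overlap.
That's a conflict, so the schedule is not conflict-free.

Yes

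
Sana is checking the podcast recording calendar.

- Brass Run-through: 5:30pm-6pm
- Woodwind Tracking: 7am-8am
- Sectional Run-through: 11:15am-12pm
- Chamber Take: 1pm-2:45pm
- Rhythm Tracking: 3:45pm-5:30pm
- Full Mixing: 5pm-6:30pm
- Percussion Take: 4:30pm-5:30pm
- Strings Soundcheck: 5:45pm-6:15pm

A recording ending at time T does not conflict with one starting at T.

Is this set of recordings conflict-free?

No

Sorted by start: Woodwind Tracking, Sectional Run-through, Chamber Take, Rhythm Tracking, Percussion Take, Full Mixing, Brass Run-through, Strings Soundcheck.
Sectional Run-through starts after Woodwind Tracking ends — done with Woodwind Tracking.
Chamber Take starts after Sectional Run-through ends — done with Sectional Run-through.
Rhythm Tracking starts after Chamber Take ends — done with Chamber Take.
Percussion Take starts before Rhythm Tracking ends → Rhythm Tracking and Percussion Take overlap.
That's a conflict, so the schedule is not conflict-free.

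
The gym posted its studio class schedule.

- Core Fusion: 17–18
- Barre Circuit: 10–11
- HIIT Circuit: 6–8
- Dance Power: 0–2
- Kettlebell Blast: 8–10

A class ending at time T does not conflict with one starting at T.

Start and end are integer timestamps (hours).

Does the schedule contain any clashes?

No

Sorted by start: Dance Power, HIIT Circuit, Kettlebell Blast, Barre Circuit, Core Fusion.
HIIT Circuit starts after Dance Power ends — done with Dance Power.
Kettlebell Blast starts exactly when HIIT Circuit ends (back-to-back, no overlap) — done with HIIT Circuit.
Barre Circuit starts exactly when Kettlebell Blast ends (back-to-back, no overlap) — done with Kettlebell Blast.
Core Fusion starts after Barre Circuit ends.
Every pair is clear; the schedule has no overlaps.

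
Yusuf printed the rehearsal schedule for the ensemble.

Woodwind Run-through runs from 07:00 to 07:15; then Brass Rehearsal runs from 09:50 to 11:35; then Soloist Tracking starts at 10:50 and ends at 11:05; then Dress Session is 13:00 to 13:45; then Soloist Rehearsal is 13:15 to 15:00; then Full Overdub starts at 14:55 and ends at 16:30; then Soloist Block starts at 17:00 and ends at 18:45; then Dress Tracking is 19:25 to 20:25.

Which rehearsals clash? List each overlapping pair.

Brass Rehearsal & Soloist Tracking, Dress Session & Soloist Rehearsal, Full Overdub & Soloist Rehearsal

Sorted by start: Woodwind Run-through, Brass Rehearsal, Soloist Tracking, Dress Session, Soloist Rehearsal, Full Overdub, Soloist Block, Dress Tracking.
Brass Rehearsal starts after Woodwind Run-through ends, so nothing later overlaps Woodwind Run-through either.
Soloist Tracking starts before Brass Rehearsal ends → Brass Rehearsal and Soloist Tracking overlap.
Dress Session starts after Brass Rehearsal ends, so nothing later overlaps Brass Rehearsal either.
Dress Session starts after Soloist Tracking ends, so nothing later overlaps Soloist Tracking either.
Soloist Rehearsal starts before Dress Session ends → Dress Session and Soloist Rehearsal overlap.
Full Overdub starts after Dress Session ends, so nothing later overlaps Dress Session either.
Full Overdub starts before Soloist Rehearsal ends → Soloist Rehearsal and Full Overdub overlap.
Soloist Block starts after Soloist Rehearsal ends, so nothing later overlaps Soloist Rehearsal either.
Soloist Block starts after Full Overdub ends, so nothing later overlaps Full Overdub either.
Dress Tracking starts after Soloist Block ends.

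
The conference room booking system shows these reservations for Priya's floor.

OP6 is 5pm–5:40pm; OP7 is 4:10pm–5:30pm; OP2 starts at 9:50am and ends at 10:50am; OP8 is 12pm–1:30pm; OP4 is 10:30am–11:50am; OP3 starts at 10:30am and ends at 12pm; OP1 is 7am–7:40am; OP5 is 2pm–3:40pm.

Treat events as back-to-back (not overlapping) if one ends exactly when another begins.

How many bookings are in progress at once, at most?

Walk through starts and ends in time order (an end at T is processed before a start at T):
7am start OP1 → 1
7:40am end OP1 → 0
9:50am start OP2 → 1
10:30am start OP3 → 2
10:30am start OP4 → 3
10:50am end OP2 → 2
11:50am end OP4 → 1
12pm end OP3 → 0
12pm start OP8 → 1
1:30pm end OP8 → 0
2pm start OP5 → 1
3:40pm end OP5 → 0
4:10pm start OP7 → 1
5pm start OP6 → 2
5:30pm end OP7 → 1
5:40pm end OP6 → 0
Peak is 3, at 10:30am (OP2, OP3, OP4).

3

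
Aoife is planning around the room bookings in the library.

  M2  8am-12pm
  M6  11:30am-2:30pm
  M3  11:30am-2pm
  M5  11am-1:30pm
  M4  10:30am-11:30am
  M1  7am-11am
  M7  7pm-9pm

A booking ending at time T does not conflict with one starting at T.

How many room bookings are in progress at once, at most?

Walk through starts and ends in time order (an end at T is processed before a start at T):
7am start M1 → 1
8am start M2 → 2
10:30am start M4 → 3
11am end M1 → 2
11am start M5 → 3
11:30am end M4 → 2
11:30am start M3 → 3
11:30am start M6 → 4
12pm end M2 → 3
1:30pm end M5 → 2
2pm end M3 → 1
2:30pm end M6 → 0
7pm start M7 → 1
9pm end M7 → 0
Peak is 4, at 11:30am (M2, M3, M5, M6).

4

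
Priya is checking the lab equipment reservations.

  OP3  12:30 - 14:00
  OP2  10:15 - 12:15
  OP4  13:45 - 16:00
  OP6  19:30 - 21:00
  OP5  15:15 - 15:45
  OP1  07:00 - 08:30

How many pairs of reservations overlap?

Check each pair: they overlap iff neither finishes before the other starts.
Sorted by start: OP1, OP2, OP3, OP4, OP5, OP6.
OP2 starts after OP1 ends, so nothing later overlaps OP1 either.
OP3 starts after OP2 ends, so nothing later overlaps OP2 either.
OP4 starts before OP3 ends → OP3 and OP4 overlap.
OP5 starts after OP3 ends, so nothing later overlaps OP3 either.
OP5 starts before OP4 ends → OP4 and OP5 overlap.
OP6 starts after OP4 ends.
OP6 starts after OP5 ends.
Overlapping pairs: OP3 & OP4, OP4 & OP5 — 2 in total.

2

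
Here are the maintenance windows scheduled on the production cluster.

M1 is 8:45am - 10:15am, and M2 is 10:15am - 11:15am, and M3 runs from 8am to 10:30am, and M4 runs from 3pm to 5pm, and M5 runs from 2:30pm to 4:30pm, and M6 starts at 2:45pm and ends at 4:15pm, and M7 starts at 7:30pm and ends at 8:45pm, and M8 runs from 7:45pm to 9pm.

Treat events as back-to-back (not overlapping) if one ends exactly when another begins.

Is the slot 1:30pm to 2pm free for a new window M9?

M3: ends 10:30am at or before M9 starts 1:30pm → clear.
M1: ends 10:15am at or before M9 starts 1:30pm → clear.
M2: ends 11:15am at or before M9 starts 1:30pm → clear.
M5: starts 2:30pm at or after M9 ends 2pm → clear.
M6: starts 2:45pm at or after M9 ends 2pm → clear.
M4: starts 3pm at or after M9 ends 2pm → clear.
M7: starts 7:30pm at or after M9 ends 2pm → clear.
M8: starts 7:45pm at or after M9 ends 2pm → clear.

Yes — the slot is free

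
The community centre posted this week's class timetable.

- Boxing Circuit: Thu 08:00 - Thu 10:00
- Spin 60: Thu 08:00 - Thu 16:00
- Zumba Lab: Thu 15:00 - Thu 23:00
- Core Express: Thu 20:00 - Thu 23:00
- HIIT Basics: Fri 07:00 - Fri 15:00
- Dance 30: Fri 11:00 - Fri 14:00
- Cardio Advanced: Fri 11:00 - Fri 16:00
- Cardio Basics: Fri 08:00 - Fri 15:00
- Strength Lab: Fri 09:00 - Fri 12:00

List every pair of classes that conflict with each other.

Boxing Circuit & Spin 60, Cardio Advanced & Cardio Basics, Cardio Advanced & Dance 30, Cardio Advanced & HIIT Basics, Cardio Advanced & Strength Lab, Cardio Basics & Dance 30, Cardio Basics & HIIT Basics, Cardio Basics & Strength Lab, Core Express & Zumba Lab, Dance 30 & HIIT Basics, Dance 30 & Strength Lab, HIIT Basics & Strength Lab, Spin 60 & Zumba Lab

Sorted by start: Boxing Circuit, Spin 60, Zumba Lab, Core Express, HIIT Basics, Cardio Basics, Strength Lab, Dance 30, Cardio Advanced.
Spin 60 starts before Boxing Circuit ends → Boxing Circuit and Spin 60 overlap.
Zumba Lab starts after Boxing Circuit ends; Boxing Circuit is clear from here.
Zumba Lab starts before Spin 60 ends → Spin 60 and Zumba Lab overlap.
Core Express starts after Spin 60 ends; Spin 60 is clear from here.
Core Express starts before Zumba Lab ends → Zumba Lab and Core Express overlap.
HIIT Basics starts after Zumba Lab ends; Zumba Lab is clear from here.
HIIT Basics starts after Core Express ends; Core Express is clear from here.
Cardio Basics starts before HIIT Basics ends → HIIT Basics and Cardio Basics overlap.
Strength Lab starts before HIIT Basics ends → HIIT Basics and Strength Lab overlap.
Dance 30 starts before HIIT Basics ends → HIIT Basics and Dance 30 overlap.
Cardio Advanced starts before HIIT Basics ends → HIIT Basics and Cardio Advanced overlap.
Strength Lab starts before Cardio Basics ends → Cardio Basics and Strength Lab overlap.
Dance 30 starts before Cardio Basics ends → Cardio Basics and Dance 30 overlap.
Cardio Advanced starts before Cardio Basics ends → Cardio Basics and Cardio Advanced overlap.
Dance 30 starts before Strength Lab ends → Strength Lab and Dance 30 overlap.
Cardio Advanced starts before Strength Lab ends → Strength Lab and Cardio Advanced overlap.
Cardio Advanced starts before Dance 30 ends → Dance 30 and Cardio Advanced overlap.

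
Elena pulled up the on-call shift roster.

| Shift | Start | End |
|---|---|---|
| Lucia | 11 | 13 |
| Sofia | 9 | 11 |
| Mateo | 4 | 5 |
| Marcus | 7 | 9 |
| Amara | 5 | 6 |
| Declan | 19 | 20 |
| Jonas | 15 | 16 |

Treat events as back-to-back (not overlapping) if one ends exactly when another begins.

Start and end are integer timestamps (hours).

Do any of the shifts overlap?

Sorted by start: Mateo, Amara, Marcus, Sofia, Lucia, Jonas, Declan.
Amara starts exactly when Mateo ends (back-to-back, no overlap), so nothing later overlaps Mateo either.
Marcus starts after Amara ends, so nothing later overlaps Amara either.
Sofia starts exactly when Marcus ends (back-to-back, no overlap), so nothing later overlaps Marcus either.
Lucia starts exactly when Sofia ends (back-to-back, no overlap), so nothing later overlaps Sofia either.
Jonas starts after Lucia ends, so nothing later overlaps Lucia either.
Declan starts after Jonas ends.
Every pair is clear; the schedule has no overlaps.

No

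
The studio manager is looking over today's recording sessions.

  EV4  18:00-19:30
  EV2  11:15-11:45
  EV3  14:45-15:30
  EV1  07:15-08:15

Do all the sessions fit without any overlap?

Yes

Check each pair: they overlap iff neither finishes before the other starts.
Sorted by start: EV1, EV2, EV3, EV4.
EV2 starts after EV1 ends, so nothing later overlaps EV1 either.
EV3 starts after EV2 ends, so nothing later overlaps EV2 either.
EV4 starts after EV3 ends.
Every pair is clear; the schedule has no overlaps.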